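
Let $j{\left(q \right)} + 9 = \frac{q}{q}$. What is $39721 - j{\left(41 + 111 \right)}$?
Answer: $39729$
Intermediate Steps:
$j{\left(q \right)} = -8$ ($j{\left(q \right)} = -9 + \frac{q}{q} = -9 + 1 = -8$)
$39721 - j{\left(41 + 111 \right)} = 39721 - -8 = 39721 + 8 = 39729$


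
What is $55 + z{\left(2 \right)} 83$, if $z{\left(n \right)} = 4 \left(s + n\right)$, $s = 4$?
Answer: $2047$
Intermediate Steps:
$z{\left(n \right)} = 16 + 4 n$ ($z{\left(n \right)} = 4 \left(4 + n\right) = 16 + 4 n$)
$55 + z{\left(2 \right)} 83 = 55 + \left(16 + 4 \cdot 2\right) 83 = 55 + \left(16 + 8\right) 83 = 55 + 24 \cdot 83 = 55 + 1992 = 2047$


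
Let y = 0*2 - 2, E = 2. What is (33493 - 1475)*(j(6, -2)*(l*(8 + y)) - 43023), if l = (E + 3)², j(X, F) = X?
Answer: -1348694214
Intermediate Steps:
y = -2 (y = 0 - 2 = -2)
l = 25 (l = (2 + 3)² = 5² = 25)
(33493 - 1475)*(j(6, -2)*(l*(8 + y)) - 43023) = (33493 - 1475)*(6*(25*(8 - 2)) - 43023) = 32018*(6*(25*6) - 43023) = 32018*(6*150 - 43023) = 32018*(900 - 43023) = 32018*(-42123) = -1348694214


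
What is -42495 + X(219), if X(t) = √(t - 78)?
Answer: -42495 + √141 ≈ -42483.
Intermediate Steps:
X(t) = √(-78 + t)
-42495 + X(219) = -42495 + √(-78 + 219) = -42495 + √141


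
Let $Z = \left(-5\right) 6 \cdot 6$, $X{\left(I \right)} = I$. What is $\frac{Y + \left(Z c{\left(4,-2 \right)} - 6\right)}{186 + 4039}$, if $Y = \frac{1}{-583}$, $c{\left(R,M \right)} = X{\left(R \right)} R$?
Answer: $- \frac{1682539}{2463175} \approx -0.68308$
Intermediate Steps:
$Z = -180$ ($Z = \left(-30\right) 6 = -180$)
$c{\left(R,M \right)} = R^{2}$ ($c{\left(R,M \right)} = R R = R^{2}$)
$Y = - \frac{1}{583} \approx -0.0017153$
$\frac{Y + \left(Z c{\left(4,-2 \right)} - 6\right)}{186 + 4039} = \frac{- \frac{1}{583} - \left(6 + 180 \cdot 4^{2}\right)}{186 + 4039} = \frac{- \frac{1}{583} - 2886}{4225} = \left(- \frac{1}{583} - 2886\right) \frac{1}{4225} = \left(- \frac{1682539}{583}\right) \frac{1}{4225} = - \frac{1682539}{2463175}$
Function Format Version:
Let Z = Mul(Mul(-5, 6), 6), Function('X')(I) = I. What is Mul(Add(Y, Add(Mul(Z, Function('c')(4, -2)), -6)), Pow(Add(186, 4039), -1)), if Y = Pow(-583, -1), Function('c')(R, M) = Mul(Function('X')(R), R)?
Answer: Rational(-1682539, 2463175) ≈ -0.68308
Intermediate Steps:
Z = -180 (Z = Mul(-30, 6) = -180)
Function('c')(R, M) = Pow(R, 2) (Function('c')(R, M) = Mul(R, R) = Pow(R, 2))
Y = Rational(-1, 583) ≈ -0.0017153
Mul(Add(Y, Add(Mul(Z, Function('c')(4, -2)), -6)), Pow(Add(186, 4039), -1)) = Mul(Add(Rational(-1, 583), Add(Mul(-180, Pow(4, 2)), -6)), Pow(Add(186, 4039), -1)) = Mul(Add(Rational(-1, 583), Add(Mul(-180, 16), -6)), Pow(4225, -1)) = Mul(Add(Rational(-1, 583), Add(-2880, -6)), Rational(1, 4225)) = Mul(Add(Rational(-1, 583), -2886), Rational(1, 4225)) = Mul(Rational(-1682539, 583), Rational(1, 4225)) = Rational(-1682539, 2463175)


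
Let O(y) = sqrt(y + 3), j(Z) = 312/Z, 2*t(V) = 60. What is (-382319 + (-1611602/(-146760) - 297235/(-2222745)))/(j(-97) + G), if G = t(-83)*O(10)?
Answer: -44804183842080281/425916159877530 - 4346005832681787257*sqrt(13)/4429528062726312 ≈ -3642.8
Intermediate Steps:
t(V) = 30 (t(V) = (1/2)*60 = 30)
O(y) = sqrt(3 + y)
G = 30*sqrt(13) (G = 30*sqrt(3 + 10) = 30*sqrt(13) ≈ 108.17)
(-382319 + (-1611602/(-146760) - 297235/(-2222745)))/(j(-97) + G) = (-382319 + (-1611602/(-146760) - 297235/(-2222745)))/(312/(-97) + 30*sqrt(13)) = (-382319 + (-1611602*(-1/146760) - 297235*(-1/2222745)))/(312*(-1/97) + 30*sqrt(13)) = (-382319 + (805801/73380 + 59447/444549))/(-312/97 + 30*sqrt(13)) = (-382319 + 40286694401/3624556180)/(-312/97 + 30*sqrt(13)) = -1385696407487019/(3624556180*(-312/97 + 30*sqrt(13)))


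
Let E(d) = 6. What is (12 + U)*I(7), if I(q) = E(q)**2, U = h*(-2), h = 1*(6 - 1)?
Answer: 72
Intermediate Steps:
h = 5 (h = 1*5 = 5)
U = -10 (U = 5*(-2) = -10)
I(q) = 36 (I(q) = 6**2 = 36)
(12 + U)*I(7) = (12 - 10)*36 = 2*36 = 72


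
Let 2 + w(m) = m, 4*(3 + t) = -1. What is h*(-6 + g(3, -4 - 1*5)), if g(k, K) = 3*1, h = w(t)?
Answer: 63/4 ≈ 15.750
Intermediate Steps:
t = -13/4 (t = -3 + (1/4)*(-1) = -3 - 1/4 = -13/4 ≈ -3.2500)
w(m) = -2 + m
h = -21/4 (h = -2 - 13/4 = -21/4 ≈ -5.2500)
g(k, K) = 3
h*(-6 + g(3, -4 - 1*5)) = -21*(-6 + 3)/4 = -21/4*(-3) = 63/4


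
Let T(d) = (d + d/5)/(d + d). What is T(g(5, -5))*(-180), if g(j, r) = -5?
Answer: -108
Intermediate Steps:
T(d) = ⅗ (T(d) = (d + d*(⅕))/((2*d)) = (d + d/5)*(1/(2*d)) = (6*d/5)*(1/(2*d)) = ⅗)
T(g(5, -5))*(-180) = (⅗)*(-180) = -108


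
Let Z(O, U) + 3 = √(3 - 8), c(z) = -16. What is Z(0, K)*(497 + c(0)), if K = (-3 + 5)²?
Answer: -1443 + 481*I*√5 ≈ -1443.0 + 1075.5*I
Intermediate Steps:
K = 4 (K = 2² = 4)
Z(O, U) = -3 + I*√5 (Z(O, U) = -3 + √(3 - 8) = -3 + √(-5) = -3 + I*√5)
Z(0, K)*(497 + c(0)) = (-3 + I*√5)*(497 - 16) = (-3 + I*√5)*481 = -1443 + 481*I*√5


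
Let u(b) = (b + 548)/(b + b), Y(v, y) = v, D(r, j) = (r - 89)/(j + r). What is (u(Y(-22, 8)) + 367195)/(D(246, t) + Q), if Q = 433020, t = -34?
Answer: 856270862/1009804367 ≈ 0.84796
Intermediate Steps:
D(r, j) = (-89 + r)/(j + r)
u(b) = (548 + b)/(2*b) (u(b) = (548 + b)/((2*b)) = (548 + b)*(1/(2*b)) = (548 + b)/(2*b))
(u(Y(-22, 8)) + 367195)/(D(246, t) + Q) = ((½)*(548 - 22)/(-22) + 367195)/((-89 + 246)/(-34 + 246) + 433020) = ((½)*(-1/22)*526 + 367195)/(157/212 + 433020) = (-263/22 + 367195)/((1/212)*157 + 433020) = 8078027/(22*(157/212 + 433020)) = 8078027/(22*(91800397/212)) = (8078027/22)*(212/91800397) = 856270862/1009804367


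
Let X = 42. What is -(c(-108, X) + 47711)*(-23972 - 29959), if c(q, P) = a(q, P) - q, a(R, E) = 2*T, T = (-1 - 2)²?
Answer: 2579897247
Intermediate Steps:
T = 9 (T = (-3)² = 9)
a(R, E) = 18 (a(R, E) = 2*9 = 18)
c(q, P) = 18 - q
-(c(-108, X) + 47711)*(-23972 - 29959) = -((18 - 1*(-108)) + 47711)*(-23972 - 29959) = -((18 + 108) + 47711)*(-53931) = -(126 + 47711)*(-53931) = -47837*(-53931) = -1*(-2579897247) = 2579897247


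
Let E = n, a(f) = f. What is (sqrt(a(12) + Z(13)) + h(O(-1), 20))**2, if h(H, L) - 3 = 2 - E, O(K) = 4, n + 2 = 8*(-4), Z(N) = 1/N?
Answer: (507 + sqrt(2041))**2/169 ≈ 1804.1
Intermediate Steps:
n = -34 (n = -2 + 8*(-4) = -2 - 32 = -34)
E = -34
h(H, L) = 39 (h(H, L) = 3 + (2 - 1*(-34)) = 3 + (2 + 34) = 3 + 36 = 39)
(sqrt(a(12) + Z(13)) + h(O(-1), 20))**2 = (sqrt(12 + 1/13) + 39)**2 = (sqrt(157/13) + 39)**2 = (sqrt(2041)/13 + 39)**2 = (39 + sqrt(2041)/13)**2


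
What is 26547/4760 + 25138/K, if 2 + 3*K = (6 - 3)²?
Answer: 51308067/4760 ≈ 10779.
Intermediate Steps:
K = 7/3 (K = -⅔ + (6 - 3)²/3 = -⅔ + (⅓)*3² = -⅔ + (⅓)*9 = -⅔ + 3 = 7/3 ≈ 2.3333)
26547/4760 + 25138/K = 26547/4760 + 25138/(7/3) = 26547*(1/4760) + 25138*(3/7) = 26547/4760 + 75414/7 = 51308067/4760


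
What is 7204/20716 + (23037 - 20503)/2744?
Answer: 1290395/1015084 ≈ 1.2712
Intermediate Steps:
7204/20716 + (23037 - 20503)/2744 = 7204*(1/20716) + 2534*(1/2744) = 1801/5179 + 181/196 = 1290395/1015084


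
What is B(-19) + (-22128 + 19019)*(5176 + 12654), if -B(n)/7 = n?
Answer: -55433337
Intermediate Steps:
B(n) = -7*n
B(-19) + (-22128 + 19019)*(5176 + 12654) = -7*(-19) + (-22128 + 19019)*(5176 + 12654) = 133 - 3109*17830 = 133 - 55433470 = -55433337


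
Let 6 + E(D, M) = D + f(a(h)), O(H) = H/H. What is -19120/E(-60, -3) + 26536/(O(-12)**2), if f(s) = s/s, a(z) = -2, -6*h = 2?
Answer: 348792/13 ≈ 26830.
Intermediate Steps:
h = -1/3 (h = -1/6*2 = -1/3 ≈ -0.33333)
f(s) = 1
O(H) = 1
E(D, M) = -5 + D (E(D, M) = -6 + (D + 1) = -6 + (1 + D) = -5 + D)
-19120/E(-60, -3) + 26536/(O(-12)**2) = -19120/(-5 - 60) + 26536/(1**2) = -19120/(-65) + 26536/1 = -19120*(-1/65) + 26536*1 = 3824/13 + 26536 = 348792/13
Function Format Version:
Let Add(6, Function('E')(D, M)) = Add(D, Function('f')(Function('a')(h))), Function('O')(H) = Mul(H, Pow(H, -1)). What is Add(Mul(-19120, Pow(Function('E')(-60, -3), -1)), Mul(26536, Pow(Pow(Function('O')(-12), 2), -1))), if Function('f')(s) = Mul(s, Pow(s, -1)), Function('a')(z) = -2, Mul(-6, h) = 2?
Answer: Rational(348792, 13) ≈ 26830.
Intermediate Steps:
h = Rational(-1, 3) (h = Mul(Rational(-1, 6), 2) = Rational(-1, 3) ≈ -0.33333)
Function('f')(s) = 1
Function('O')(H) = 1
Function('E')(D, M) = Add(-5, D) (Function('E')(D, M) = Add(-6, Add(D, 1)) = Add(-6, Add(1, D)) = Add(-5, D))
Add(Mul(-19120, Pow(Function('E')(-60, -3), -1)), Mul(26536, Pow(Pow(Function('O')(-12), 2), -1))) = Add(Mul(-19120, Pow(Add(-5, -60), -1)), Mul(26536, Pow(Pow(1, 2), -1))) = Add(Mul(-19120, Pow(-65, -1)), Mul(26536, Pow(1, -1))) = Add(Mul(-19120, Rational(-1, 65)), Mul(26536, 1)) = Add(Rational(3824, 13), 26536) = Rational(348792, 13)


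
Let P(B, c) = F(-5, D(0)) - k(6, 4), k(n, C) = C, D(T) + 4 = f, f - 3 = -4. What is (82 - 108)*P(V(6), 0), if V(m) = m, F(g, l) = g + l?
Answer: 364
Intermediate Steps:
f = -1 (f = 3 - 4 = -1)
D(T) = -5 (D(T) = -4 - 1 = -5)
P(B, c) = -14 (P(B, c) = (-5 - 5) - 1*4 = -10 - 4 = -14)
(82 - 108)*P(V(6), 0) = (82 - 108)*(-14) = -26*(-14) = 364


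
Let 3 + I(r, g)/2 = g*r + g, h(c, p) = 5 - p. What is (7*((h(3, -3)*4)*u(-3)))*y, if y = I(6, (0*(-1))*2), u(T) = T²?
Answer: -12096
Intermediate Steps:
I(r, g) = -6 + 2*g + 2*g*r (I(r, g) = -6 + 2*(g*r + g) = -6 + 2*(g + g*r) = -6 + (2*g + 2*g*r) = -6 + 2*g + 2*g*r)
y = -6 (y = -6 + 2*((0*(-1))*2) + 2*((0*(-1))*2)*6 = -6 + 2*(0*2) + 2*(0*2)*6 = -6 + 2*0 + 2*0*6 = -6 + 0 + 0 = -6)
(7*((h(3, -3)*4)*u(-3)))*y = (7*(((5 - 1*(-3))*4)*(-3)²))*(-6) = (7*(((5 + 3)*4)*9))*(-6) = (7*((8*4)*9))*(-6) = (7*(32*9))*(-6) = (7*288)*(-6) = 2016*(-6) = -12096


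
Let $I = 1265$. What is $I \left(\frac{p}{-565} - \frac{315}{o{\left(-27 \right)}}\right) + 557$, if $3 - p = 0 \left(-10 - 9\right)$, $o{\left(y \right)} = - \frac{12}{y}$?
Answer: $- \frac{405000347}{452} \approx -8.9602 \cdot 10^{5}$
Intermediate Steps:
$p = 3$ ($p = 3 - 0 \left(-10 - 9\right) = 3 - 0 \left(-19\right) = 3 - 0 = 3 + 0 = 3$)
$I \left(\frac{p}{-565} - \frac{315}{o{\left(-27 \right)}}\right) + 557 = 1265 \left(\frac{3}{-565} - \frac{315}{\left(-12\right) \frac{1}{-27}}\right) + 557 = 1265 \left(3 \left(- \frac{1}{565}\right) - \frac{315}{\left(-12\right) \left(- \frac{1}{27}\right)}\right) + 557 = 1265 \left(- \frac{3}{565} - \frac{315}{\frac{4}{9}}\right) + 557 = 1265 \left(- \frac{3}{565} - \frac{2835}{4}\right) + 557 = 1265 \left(- \frac{1601787}{2260}\right) + 557 = - \frac{405252111}{452} + 557 = - \frac{405000347}{452}$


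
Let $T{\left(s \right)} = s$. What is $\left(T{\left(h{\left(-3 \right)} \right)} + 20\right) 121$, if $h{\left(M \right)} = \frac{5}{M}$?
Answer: $\frac{6655}{3} \approx 2218.3$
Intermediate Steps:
$\left(T{\left(h{\left(-3 \right)} \right)} + 20\right) 121 = \left(\frac{5}{-3} + 20\right) 121 = \left(5 \left(- \frac{1}{3}\right) + 20\right) 121 = \left(- \frac{5}{3} + 20\right) 121 = \frac{55}{3} \cdot 121 = \frac{6655}{3}$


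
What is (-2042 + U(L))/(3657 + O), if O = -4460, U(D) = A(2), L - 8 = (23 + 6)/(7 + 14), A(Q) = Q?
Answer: 2040/803 ≈ 2.5405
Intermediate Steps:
L = 197/21 (L = 8 + (23 + 6)/(7 + 14) = 8 + 29/21 = 197/21 ≈ 9.3810)
U(D) = 2
(-2042 + U(L))/(3657 + O) = (-2042 + 2)/(3657 - 4460) = -2040/(-803) = -2040*(-1/803) = 2040/803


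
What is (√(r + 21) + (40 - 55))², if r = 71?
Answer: 317 - 60*√23 ≈ 29.250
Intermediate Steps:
(√(r + 21) + (40 - 55))² = (√(71 + 21) + (40 - 55))² = (√92 - 15)² = (2*√23 - 15)² = (-15 + 2*√23)²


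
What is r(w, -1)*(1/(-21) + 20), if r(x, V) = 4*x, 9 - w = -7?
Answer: 26816/21 ≈ 1277.0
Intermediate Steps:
w = 16 (w = 9 - 1*(-7) = 9 + 7 = 16)
r(w, -1)*(1/(-21) + 20) = (4*16)*(1/(-21) + 20) = 64*(-1/21 + 20) = 64*(419/21) = 26816/21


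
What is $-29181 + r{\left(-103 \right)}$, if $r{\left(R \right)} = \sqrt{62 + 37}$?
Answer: $-29181 + 3 \sqrt{11} \approx -29171.0$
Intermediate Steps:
$r{\left(R \right)} = 3 \sqrt{11}$ ($r{\left(R \right)} = \sqrt{99} = 3 \sqrt{11}$)
$-29181 + r{\left(-103 \right)} = -29181 + 3 \sqrt{11}$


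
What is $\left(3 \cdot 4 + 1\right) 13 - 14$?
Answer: $155$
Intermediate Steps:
$\left(3 \cdot 4 + 1\right) 13 - 14 = \left(12 + 1\right) 13 - 14 = 13 \cdot 13 - 14 = 169 - 14 = 155$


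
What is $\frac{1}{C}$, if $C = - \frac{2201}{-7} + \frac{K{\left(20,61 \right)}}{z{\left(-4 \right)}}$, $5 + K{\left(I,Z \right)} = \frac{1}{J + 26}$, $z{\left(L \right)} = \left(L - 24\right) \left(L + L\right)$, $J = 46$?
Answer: $\frac{16128}{5070745} \approx 0.0031806$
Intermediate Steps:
$z{\left(L \right)} = 2 L \left(-24 + L\right)$ ($z{\left(L \right)} = \left(-24 + L\right) 2 L = 2 L \left(-24 + L\right)$)
$K{\left(I,Z \right)} = - \frac{359}{72}$ ($K{\left(I,Z \right)} = -5 + \frac{1}{46 + 26} = -5 + \frac{1}{72} = - \frac{359}{72}$)
$C = \frac{5070745}{16128}$ ($C = - \frac{2201}{-7} - \frac{359}{72 \cdot 2 \left(-4\right) \left(-24 - 4\right)} = \left(-2201\right) \left(- \frac{1}{7}\right) - \frac{359}{72 \cdot 2 \left(-4\right) \left(-28\right)} = \frac{2201}{7} - \frac{359}{72 \cdot 224} = \frac{2201}{7} - \frac{359}{16128} = \frac{5070745}{16128} \approx 314.41$)
$\frac{1}{C} = \frac{1}{\frac{5070745}{16128}} = \frac{16128}{5070745}$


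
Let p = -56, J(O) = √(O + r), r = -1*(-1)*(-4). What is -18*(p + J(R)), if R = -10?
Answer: 1008 - 18*I*√14 ≈ 1008.0 - 67.35*I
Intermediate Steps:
r = -4 (r = 1*(-4) = -4)
J(O) = √(-4 + O) (J(O) = √(O - 4) = √(-4 + O))
-18*(p + J(R)) = -18*(-56 + √(-4 - 10)) = -18*(-56 + √(-14)) = -18*(-56 + I*√14) = 1008 - 18*I*√14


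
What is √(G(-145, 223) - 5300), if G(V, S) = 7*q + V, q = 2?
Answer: I*√5431 ≈ 73.695*I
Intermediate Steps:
G(V, S) = 14 + V (G(V, S) = 7*2 + V = 14 + V)
√(G(-145, 223) - 5300) = √((14 - 145) - 5300) = √(-131 - 5300) = √(-5431) = I*√5431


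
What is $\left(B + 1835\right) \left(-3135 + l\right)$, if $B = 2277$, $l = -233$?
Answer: $-13849216$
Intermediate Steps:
$\left(B + 1835\right) \left(-3135 + l\right) = \left(2277 + 1835\right) \left(-3135 - 233\right) = 4112 \left(-3368\right) = -13849216$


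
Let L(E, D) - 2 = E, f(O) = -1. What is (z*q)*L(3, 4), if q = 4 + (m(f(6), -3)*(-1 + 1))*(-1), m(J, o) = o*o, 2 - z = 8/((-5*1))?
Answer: 72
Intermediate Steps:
L(E, D) = 2 + E
z = 18/5 (z = 2 - 8/((-5*1)) = 2 - 8/(-5) = 2 - 8*(-1)/5 = 2 - 1*(-8/5) = 2 + 8/5 = 18/5 ≈ 3.6000)
m(J, o) = o**2
q = 4 (q = 4 + ((-3)**2*(-1 + 1))*(-1) = 4 + (9*0)*(-1) = 4 + 0*(-1) = 4 + 0 = 4)
(z*q)*L(3, 4) = ((18/5)*4)*(2 + 3) = (72/5)*5 = 72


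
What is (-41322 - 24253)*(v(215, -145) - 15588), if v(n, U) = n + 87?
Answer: 1002379450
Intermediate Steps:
v(n, U) = 87 + n
(-41322 - 24253)*(v(215, -145) - 15588) = (-41322 - 24253)*((87 + 215) - 15588) = -65575*(302 - 15588) = -65575*(-15286) = 1002379450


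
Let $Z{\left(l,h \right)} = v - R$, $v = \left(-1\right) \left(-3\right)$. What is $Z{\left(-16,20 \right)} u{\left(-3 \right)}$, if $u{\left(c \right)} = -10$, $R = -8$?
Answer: $-110$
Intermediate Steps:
$v = 3$
$Z{\left(l,h \right)} = 11$ ($Z{\left(l,h \right)} = 3 - -8 = 3 + 8 = 11$)
$Z{\left(-16,20 \right)} u{\left(-3 \right)} = 11 \left(-10\right) = -110$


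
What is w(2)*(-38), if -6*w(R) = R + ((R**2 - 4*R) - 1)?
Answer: -19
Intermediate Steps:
w(R) = 1/6 + R/2 - R**2/6 (w(R) = -(R + ((R**2 - 4*R) - 1))/6 = -(R + (-1 + R**2 - 4*R))/6 = -(-1 + R**2 - 3*R)/6 = 1/6 + R/2 - R**2/6)
w(2)*(-38) = (1/6 + (1/2)*2 - 1/6*2**2)*(-38) = (1/6 + 1 - 1/6*4)*(-38) = (1/6 + 1 - 2/3)*(-38) = (1/2)*(-38) = -19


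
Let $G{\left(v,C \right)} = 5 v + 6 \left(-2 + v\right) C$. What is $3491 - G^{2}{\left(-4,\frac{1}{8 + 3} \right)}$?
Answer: $\frac{356875}{121} \approx 2949.4$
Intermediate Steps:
$G{\left(v,C \right)} = 5 v + C \left(-12 + 6 v\right)$ ($G{\left(v,C \right)} = 5 v + \left(-12 + 6 v\right) C = 5 v + C \left(-12 + 6 v\right)$)
$3491 - G^{2}{\left(-4,\frac{1}{8 + 3} \right)} = 3491 - \left(- \frac{12}{8 + 3} + 5 \left(-4\right) + 6 \frac{1}{8 + 3} \left(-4\right)\right)^{2} = 3491 - \left(- \frac{12}{11} - 20 + 6 \cdot \frac{1}{11} \left(-4\right)\right)^{2} = 3491 - \left(\left(-12\right) \frac{1}{11} - 20 + 6 \cdot \frac{1}{11} \left(-4\right)\right)^{2} = 3491 - \left(- \frac{12}{11} - 20 - \frac{24}{11}\right)^{2} = 3491 - \left(- \frac{256}{11}\right)^{2} = 3491 - \frac{65536}{121} = \frac{356875}{121}$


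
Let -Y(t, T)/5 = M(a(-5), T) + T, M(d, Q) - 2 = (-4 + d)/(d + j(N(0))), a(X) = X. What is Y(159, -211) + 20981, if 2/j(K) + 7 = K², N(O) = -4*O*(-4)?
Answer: 814647/37 ≈ 22018.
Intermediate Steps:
N(O) = 16*O
j(K) = 2/(-7 + K²)
M(d, Q) = 2 + (-4 + d)/(-2/7 + d) (M(d, Q) = 2 + (-4 + d)/(d + 2/(-7 + (16*0)²)) = 2 + (-4 + d)/(d + 2/(-7 + 0²)) = 2 + (-4 + d)/(d + 2/(-7 + 0)) = 2 + (-4 + d)/(d + 2/(-7)) = 2 + (-4 + d)/(d + 2*(-⅐)) = 2 + (-4 + d)/(d - 2/7) = 2 + (-4 + d)/(-2/7 + d))
Y(t, T) = -685/37 - 5*T (Y(t, T) = -5*((-32 + 21*(-5))/(-2 + 7*(-5)) + T) = -5*((-32 - 105)/(-2 - 35) + T) = -5*(-137/(-37) + T) = -5*(-1/37*(-137) + T) = -5*(137/37 + T) = -685/37 - 5*T)
Y(159, -211) + 20981 = (-685/37 - 5*(-211)) + 20981 = (-685/37 + 1055) + 20981 = 38350/37 + 20981 = 814647/37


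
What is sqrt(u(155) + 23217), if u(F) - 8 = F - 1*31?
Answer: sqrt(23349) ≈ 152.80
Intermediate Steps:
u(F) = -23 + F (u(F) = 8 + (F - 1*31) = 8 + (F - 31) = 8 + (-31 + F) = -23 + F)
sqrt(u(155) + 23217) = sqrt((-23 + 155) + 23217) = sqrt(132 + 23217) = sqrt(23349)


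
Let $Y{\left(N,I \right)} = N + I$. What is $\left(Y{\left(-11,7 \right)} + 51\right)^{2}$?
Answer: $2209$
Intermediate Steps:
$Y{\left(N,I \right)} = I + N$
$\left(Y{\left(-11,7 \right)} + 51\right)^{2} = \left(\left(7 - 11\right) + 51\right)^{2} = \left(-4 + 51\right)^{2} = 47^{2} = 2209$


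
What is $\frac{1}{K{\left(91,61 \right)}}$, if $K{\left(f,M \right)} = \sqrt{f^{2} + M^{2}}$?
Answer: $\frac{\sqrt{12002}}{12002} \approx 0.0091279$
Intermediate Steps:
$K{\left(f,M \right)} = \sqrt{M^{2} + f^{2}}$
$\frac{1}{K{\left(91,61 \right)}} = \frac{1}{\sqrt{61^{2} + 91^{2}}} = \frac{1}{\sqrt{3721 + 8281}} = \frac{1}{\sqrt{12002}} = \frac{\sqrt{12002}}{12002}$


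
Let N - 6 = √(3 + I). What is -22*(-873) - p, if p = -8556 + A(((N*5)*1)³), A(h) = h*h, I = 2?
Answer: -2460612863 - 1080562500*√5 ≈ -4.8768e+9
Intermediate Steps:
N = 6 + √5 (N = 6 + √(3 + 2) = 6 + √5 ≈ 8.2361)
A(h) = h²
p = -8556 + (30 + 5*√5)⁶ (p = -8556 + ((((6 + √5)*5)*1)³)² = -8556 + (((30 + 5*√5)*1)³)² = -8556 + ((30 + 5*√5)³)² = -8556 + (30 + 5*√5)⁶ ≈ 4.8768e+9)
-22*(-873) - p = -22*(-873) - (2460632069 + 1080562500*√5) = 19206 + (-2460632069 - 1080562500*√5) = -2460612863 - 1080562500*√5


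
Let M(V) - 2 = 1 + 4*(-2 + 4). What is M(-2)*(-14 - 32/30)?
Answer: -2486/15 ≈ -165.73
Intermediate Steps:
M(V) = 11 (M(V) = 2 + (1 + 4*(-2 + 4)) = 2 + (1 + 4*2) = 2 + (1 + 8) = 2 + 9 = 11)
M(-2)*(-14 - 32/30) = 11*(-14 - 32/30) = 11*(-14 - 32*1/30) = 11*(-14 - 16/15) = 11*(-226/15) = -2486/15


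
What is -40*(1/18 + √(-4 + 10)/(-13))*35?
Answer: -700/9 + 1400*√6/13 ≈ 186.01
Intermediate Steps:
-40*(1/18 + √(-4 + 10)/(-13))*35 = -40*(1*(1/18) + √6*(-1/13))*35 = -40*(1/18 - √6/13)*35 = (-20/9 + 40*√6/13)*35 = -700/9 + 1400*√6/13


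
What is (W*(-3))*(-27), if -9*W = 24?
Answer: -216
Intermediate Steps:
W = -8/3 (W = -⅑*24 = -8/3 ≈ -2.6667)
(W*(-3))*(-27) = -8/3*(-3)*(-27) = 8*(-27) = -216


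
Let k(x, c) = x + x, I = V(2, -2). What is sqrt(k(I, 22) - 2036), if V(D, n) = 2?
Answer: 4*I*sqrt(127) ≈ 45.078*I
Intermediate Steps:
I = 2
k(x, c) = 2*x
sqrt(k(I, 22) - 2036) = sqrt(2*2 - 2036) = sqrt(4 - 2036) = sqrt(-2032) = 4*I*sqrt(127)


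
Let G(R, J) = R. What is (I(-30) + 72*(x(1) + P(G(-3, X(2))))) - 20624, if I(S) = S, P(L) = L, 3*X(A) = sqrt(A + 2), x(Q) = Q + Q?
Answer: -20726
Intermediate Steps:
x(Q) = 2*Q
X(A) = sqrt(2 + A)/3 (X(A) = sqrt(A + 2)/3 = sqrt(2 + A)/3)
(I(-30) + 72*(x(1) + P(G(-3, X(2))))) - 20624 = (-30 + 72*(2*1 - 3)) - 20624 = (-30 + 72*(2 - 3)) - 20624 = (-30 + 72*(-1)) - 20624 = (-30 - 72) - 20624 = -102 - 20624 = -20726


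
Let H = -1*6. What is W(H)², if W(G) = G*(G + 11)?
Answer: 900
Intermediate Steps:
H = -6
W(G) = G*(11 + G)
W(H)² = (-6*(11 - 6))² = (-6*5)² = (-30)² = 900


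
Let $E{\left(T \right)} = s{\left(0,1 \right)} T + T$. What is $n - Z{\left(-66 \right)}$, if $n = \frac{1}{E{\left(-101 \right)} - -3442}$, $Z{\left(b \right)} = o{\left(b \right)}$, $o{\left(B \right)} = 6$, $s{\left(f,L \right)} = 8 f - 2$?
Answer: $- \frac{21257}{3543} \approx -5.9997$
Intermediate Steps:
$s{\left(f,L \right)} = -2 + 8 f$
$E{\left(T \right)} = - T$ ($E{\left(T \right)} = \left(-2 + 8 \cdot 0\right) T + T = \left(-2 + 0\right) T + T = - 2 T + T = - T$)
$Z{\left(b \right)} = 6$
$n = \frac{1}{3543}$ ($n = \frac{1}{\left(-1\right) \left(-101\right) - -3442} = \frac{1}{101 + 3442} = \frac{1}{3543} \approx 0.00028225$)
$n - Z{\left(-66 \right)} = \frac{1}{3543} - 6 = - \frac{21257}{3543}$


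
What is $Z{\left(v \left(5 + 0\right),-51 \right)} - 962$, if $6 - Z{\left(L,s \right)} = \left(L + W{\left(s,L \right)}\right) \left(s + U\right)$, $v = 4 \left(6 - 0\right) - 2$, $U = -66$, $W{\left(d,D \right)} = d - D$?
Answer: $-6923$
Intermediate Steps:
$v = 22$ ($v = 4 \left(6 + 0\right) - 2 = 4 \cdot 6 - 2 = 24 - 2 = 22$)
$Z{\left(L,s \right)} = 6 - s \left(-66 + s\right)$ ($Z{\left(L,s \right)} = 6 - \left(L - \left(L - s\right)\right) \left(s - 66\right) = 6 - s \left(-66 + s\right)$)
$Z{\left(v \left(5 + 0\right),-51 \right)} - 962 = \left(6 - \left(-51\right)^{2} + 66 \left(-51\right)\right) - 962 = \left(6 - 2601 - 3366\right) - 962 = -5961 - 962 = -6923$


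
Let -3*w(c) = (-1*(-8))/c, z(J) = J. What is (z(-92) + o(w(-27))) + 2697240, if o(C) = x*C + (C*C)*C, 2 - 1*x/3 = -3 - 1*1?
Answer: 1433375975564/531441 ≈ 2.6971e+6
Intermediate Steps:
w(c) = -8/(3*c) (w(c) = -(-1*(-8))/(3*c) = -8/(3*c))
x = 18 (x = 6 - 3*(-3 - 1*1) = 6 - 3*(-3 - 1) = 6 - 3*(-4) = 6 + 12 = 18)
o(C) = C**3 + 18*C (o(C) = 18*C + (C*C)*C = 18*C + C**2*C = 18*C + C**3 = C**3 + 18*C)
(z(-92) + o(w(-27))) + 2697240 = (-92 + (-8/3/(-27))*(18 + (-8/3/(-27))**2)) + 2697240 = (-92 + (-8/3*(-1/27))*(18 + (-8/3*(-1/27))**2)) + 2697240 = (-92 + 8*(18 + (8/81)**2)/81) + 2697240 = (-92 + 8*(18 + 64/6561)/81) + 2697240 = (-92 + (8/81)*(118162/6561)) + 2697240 = (-92 + 945296/531441) + 2697240 = -47947276/531441 + 2697240 = 1433375975564/531441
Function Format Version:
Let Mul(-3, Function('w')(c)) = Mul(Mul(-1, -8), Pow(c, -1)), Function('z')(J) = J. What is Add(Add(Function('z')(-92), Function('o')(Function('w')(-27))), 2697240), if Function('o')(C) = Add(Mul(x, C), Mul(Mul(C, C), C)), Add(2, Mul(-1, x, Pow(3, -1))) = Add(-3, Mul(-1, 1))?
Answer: Rational(1433375975564, 531441) ≈ 2.6971e+6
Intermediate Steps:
Function('w')(c) = Mul(Rational(-8, 3), Pow(c, -1)) (Function('w')(c) = Mul(Rational(-1, 3), Mul(Mul(-1, -8), Pow(c, -1))) = Mul(Rational(-1, 3), Mul(8, Pow(c, -1))) = Mul(Rational(-8, 3), Pow(c, -1)))
x = 18 (x = Add(6, Mul(-3, Add(-3, Mul(-1, 1)))) = Add(6, Mul(-3, Add(-3, -1))) = Add(6, Mul(-3, -4)) = Add(6, 12) = 18)
Function('o')(C) = Add(Pow(C, 3), Mul(18, C)) (Function('o')(C) = Add(Mul(18, C), Mul(Mul(C, C), C)) = Add(Mul(18, C), Mul(Pow(C, 2), C)) = Add(Mul(18, C), Pow(C, 3)) = Add(Pow(C, 3), Mul(18, C)))
Add(Add(Function('z')(-92), Function('o')(Function('w')(-27))), 2697240) = Add(Add(-92, Mul(Mul(Rational(-8, 3), Pow(-27, -1)), Add(18, Pow(Mul(Rational(-8, 3), Pow(-27, -1)), 2)))), 2697240) = Add(Add(-92, Mul(Mul(Rational(-8, 3), Rational(-1, 27)), Add(18, Pow(Mul(Rational(-8, 3), Rational(-1, 27)), 2)))), 2697240) = Add(Add(-92, Mul(Rational(8, 81), Add(18, Pow(Rational(8, 81), 2)))), 2697240) = Add(Add(-92, Mul(Rational(8, 81), Add(18, Rational(64, 6561)))), 2697240) = Add(Add(-92, Mul(Rational(8, 81), Rational(118162, 6561))), 2697240) = Add(Add(-92, Rational(945296, 531441)), 2697240) = Add(Rational(-47947276, 531441), 2697240) = Rational(1433375975564, 531441)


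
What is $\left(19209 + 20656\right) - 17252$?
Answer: $22613$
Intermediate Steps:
$\left(19209 + 20656\right) - 17252 = 39865 - 17252 = 22613$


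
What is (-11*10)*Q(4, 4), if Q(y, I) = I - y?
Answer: 0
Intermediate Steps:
(-11*10)*Q(4, 4) = (-11*10)*(4 - 1*4) = -110*(4 - 4) = -110*0 = 0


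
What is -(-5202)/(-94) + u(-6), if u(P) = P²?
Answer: -909/47 ≈ -19.340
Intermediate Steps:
-(-5202)/(-94) + u(-6) = -(-5202)/(-94) + (-6)² = -(-5202)*(-1)/94 + 36 = -51*51/47 + 36 = -2601/47 + 36 = -909/47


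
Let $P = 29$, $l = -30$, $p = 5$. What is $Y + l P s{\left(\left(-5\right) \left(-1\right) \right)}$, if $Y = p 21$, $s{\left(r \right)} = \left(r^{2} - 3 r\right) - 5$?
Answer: $-4245$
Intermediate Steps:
$s{\left(r \right)} = -5 + r^{2} - 3 r$
$Y = 105$ ($Y = 5 \cdot 21 = 105$)
$Y + l P s{\left(\left(-5\right) \left(-1\right) \right)} = 105 - 30 \cdot 29 \left(-5 + \left(\left(-5\right) \left(-1\right)\right)^{2} - 3 \left(\left(-5\right) \left(-1\right)\right)\right) = 105 - 30 \cdot 29 \left(-5 + 5^{2} - 15\right) = 105 - 30 \cdot 29 \left(-5 + 25 - 15\right) = 105 - 30 \cdot 29 \cdot 5 = 105 - 4350 = -4245$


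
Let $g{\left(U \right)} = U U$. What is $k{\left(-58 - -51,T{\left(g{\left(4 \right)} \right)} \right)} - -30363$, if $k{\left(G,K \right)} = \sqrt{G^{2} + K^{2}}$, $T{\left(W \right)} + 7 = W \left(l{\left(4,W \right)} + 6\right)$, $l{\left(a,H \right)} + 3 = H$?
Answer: $30363 + \sqrt{88258} \approx 30660.0$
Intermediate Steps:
$l{\left(a,H \right)} = -3 + H$
$g{\left(U \right)} = U^{2}$
$T{\left(W \right)} = -7 + W \left(3 + W\right)$ ($T{\left(W \right)} = -7 + W \left(\left(-3 + W\right) + 6\right) = -7 + W \left(3 + W\right)$)
$k{\left(-58 - -51,T{\left(g{\left(4 \right)} \right)} \right)} - -30363 = \sqrt{\left(-58 - -51\right)^{2} + \left(-7 + \left(4^{2}\right)^{2} + 3 \cdot 4^{2}\right)^{2}} - -30363 = \sqrt{\left(-58 + 51\right)^{2} + \left(-7 + 16^{2} + 3 \cdot 16\right)^{2}} + 30363 = \sqrt{\left(-7\right)^{2} + \left(-7 + 256 + 48\right)^{2}} + 30363 = \sqrt{49 + 297^{2}} + 30363 = \sqrt{49 + 88209} + 30363 = \sqrt{88258} + 30363 = 30363 + \sqrt{88258}$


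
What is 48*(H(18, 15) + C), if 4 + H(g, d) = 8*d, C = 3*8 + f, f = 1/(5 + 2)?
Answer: 47088/7 ≈ 6726.9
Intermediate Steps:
f = 1/7 ≈ 0.14286
C = 169/7 (C = 3*8 + 1/7 = 24 + 1/7 = 169/7 ≈ 24.143)
H(g, d) = -4 + 8*d
48*(H(18, 15) + C) = 48*((-4 + 8*15) + 169/7) = 48*((-4 + 120) + 169/7) = 48*(116 + 169/7) = 48*(981/7) = 47088/7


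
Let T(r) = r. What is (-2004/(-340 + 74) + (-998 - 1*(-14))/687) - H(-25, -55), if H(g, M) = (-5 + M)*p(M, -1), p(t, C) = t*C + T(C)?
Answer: 98866514/30457 ≈ 3246.1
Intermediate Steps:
p(t, C) = C + C*t (p(t, C) = t*C + C = C*t + C = C + C*t)
H(g, M) = (-1 - M)*(-5 + M) (H(g, M) = (-5 + M)*(-(1 + M)) = (-5 + M)*(-1 - M) = (-1 - M)*(-5 + M))
(-2004/(-340 + 74) + (-998 - 1*(-14))/687) - H(-25, -55) = (-2004/(-340 + 74) + (-998 - 1*(-14))/687) - (-1)*(1 - 55)*(-5 - 55) = (-2004/(-266) + (-998 + 14)*(1/687)) - (-1)*(-54)*(-60) = (-2004*(-1/266) - 984*1/687) - 1*(-3240) = (1002/133 - 328/229) + 3240 = 185834/30457 + 3240 = 98866514/30457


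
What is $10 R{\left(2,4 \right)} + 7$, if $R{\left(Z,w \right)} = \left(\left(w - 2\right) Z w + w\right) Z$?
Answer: $407$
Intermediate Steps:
$R{\left(Z,w \right)} = Z \left(w + Z w \left(-2 + w\right)\right)$ ($R{\left(Z,w \right)} = \left(\left(-2 + w\right) Z w + w\right) Z = \left(Z \left(-2 + w\right) w + w\right) Z = \left(Z w \left(-2 + w\right) + w\right) Z = \left(w + Z w \left(-2 + w\right)\right) Z = Z \left(w + Z w \left(-2 + w\right)\right)$)
$10 R{\left(2,4 \right)} + 7 = 10 \cdot 2 \cdot 4 \left(1 - 4 + 2 \cdot 4\right) + 7 = 10 \cdot 2 \cdot 4 \left(1 - 4 + 8\right) + 7 = 10 \cdot 2 \cdot 4 \cdot 5 + 7 = 10 \cdot 40 + 7 = 400 + 7 = 407$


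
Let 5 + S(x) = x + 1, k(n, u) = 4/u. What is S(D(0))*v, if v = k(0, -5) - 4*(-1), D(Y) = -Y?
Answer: -64/5 ≈ -12.800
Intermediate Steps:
S(x) = -4 + x (S(x) = -5 + (x + 1) = -5 + (1 + x) = -4 + x)
v = 16/5 (v = 4/(-5) - 4*(-1) = 4*(-⅕) + 4 = -⅘ + 4 = 16/5 ≈ 3.2000)
S(D(0))*v = (-4 - 1*0)*(16/5) = (-4 + 0)*(16/5) = -4*16/5 = -64/5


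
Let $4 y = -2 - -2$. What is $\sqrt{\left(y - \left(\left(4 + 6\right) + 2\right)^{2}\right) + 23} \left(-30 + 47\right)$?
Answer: $187 i \approx 187.0 i$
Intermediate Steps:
$y = 0$ ($y = \frac{-2 - -2}{4} = \frac{-2 + 2}{4} = \frac{1}{4} \cdot 0 = 0$)
$\sqrt{\left(y - \left(\left(4 + 6\right) + 2\right)^{2}\right) + 23} \left(-30 + 47\right) = \sqrt{\left(0 - \left(\left(4 + 6\right) + 2\right)^{2}\right) + 23} \left(-30 + 47\right) = \sqrt{\left(0 - \left(10 + 2\right)^{2}\right) + 23} \cdot 17 = \sqrt{\left(0 - 12^{2}\right) + 23} \cdot 17 = \sqrt{\left(0 - 144\right) + 23} \cdot 17 = \sqrt{-144 + 23} \cdot 17 = \sqrt{-121} \cdot 17 = 11 i 17 = 187 i$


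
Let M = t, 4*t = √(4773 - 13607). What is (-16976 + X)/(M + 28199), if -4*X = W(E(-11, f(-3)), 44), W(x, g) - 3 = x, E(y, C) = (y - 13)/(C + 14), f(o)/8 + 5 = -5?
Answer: -42128234438/69976205475 + 746981*I*√8834/139952410950 ≈ -0.60204 + 0.00050166*I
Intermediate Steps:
f(o) = -80 (f(o) = -40 + 8*(-5) = -40 - 40 = -80)
E(y, C) = (-13 + y)/(14 + C)
t = I*√8834/4 (t = √(4773 - 13607)/4 = √(-8834)/4 = (I*√8834)/4 = I*√8834/4 ≈ 23.497*I)
W(x, g) = 3 + x
M = I*√8834/4 ≈ 23.497*I
X = -37/44 (X = -(3 + (-13 - 11)/(14 - 80))/4 = -(3 - 24/(-66))/4 = -(3 - 1/66*(-24))/4 = -(3 + 4/11)/4 = -¼*37/11 = -37/44 ≈ -0.84091)
(-16976 + X)/(M + 28199) = (-16976 - 37/44)/(I*√8834/4 + 28199) = -746981/(44*(28199 + I*√8834/4))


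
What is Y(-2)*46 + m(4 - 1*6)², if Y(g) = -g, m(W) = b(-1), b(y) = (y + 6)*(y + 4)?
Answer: 317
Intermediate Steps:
b(y) = (4 + y)*(6 + y) (b(y) = (6 + y)*(4 + y) = (4 + y)*(6 + y))
m(W) = 15 (m(W) = 24 + (-1)² + 10*(-1) = 24 + 1 - 10 = 15)
Y(-2)*46 + m(4 - 1*6)² = -1*(-2)*46 + 15² = 2*46 + 225 = 92 + 225 = 317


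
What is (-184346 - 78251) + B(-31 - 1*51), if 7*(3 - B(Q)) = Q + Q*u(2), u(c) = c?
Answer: -1837912/7 ≈ -2.6256e+5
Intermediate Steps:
B(Q) = 3 - 3*Q/7 (B(Q) = 3 - (Q + Q*2)/7 = 3 - (Q + 2*Q)/7 = 3 - 3*Q/7)
(-184346 - 78251) + B(-31 - 1*51) = (-184346 - 78251) + (3 - 3*(-31 - 1*51)/7) = -262597 + (3 - 3*(-31 - 51)/7) = -262597 + (3 - 3/7*(-82)) = -262597 + (3 + 246/7) = -262597 + 267/7 = -1837912/7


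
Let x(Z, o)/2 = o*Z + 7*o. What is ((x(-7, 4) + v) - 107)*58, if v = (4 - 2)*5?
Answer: -5626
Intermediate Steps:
x(Z, o) = 14*o + 2*Z*o (x(Z, o) = 2*(o*Z + 7*o) = 2*(Z*o + 7*o) = 2*(7*o + Z*o) = 14*o + 2*Z*o)
v = 10 (v = 2*5 = 10)
((x(-7, 4) + v) - 107)*58 = ((2*4*(7 - 7) + 10) - 107)*58 = ((2*4*0 + 10) - 107)*58 = ((0 + 10) - 107)*58 = (10 - 107)*58 = -97*58 = -5626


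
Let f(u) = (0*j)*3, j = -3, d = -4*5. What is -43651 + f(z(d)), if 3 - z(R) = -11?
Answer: -43651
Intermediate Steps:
d = -20
z(R) = 14 (z(R) = 3 - 1*(-11) = 3 + 11 = 14)
f(u) = 0 (f(u) = (0*(-3))*3 = 0*3 = 0)
-43651 + f(z(d)) = -43651 + 0 = -43651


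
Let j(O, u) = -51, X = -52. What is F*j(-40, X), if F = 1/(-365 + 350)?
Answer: 17/5 ≈ 3.4000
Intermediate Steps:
F = -1/15 (F = 1/(-15) = -1/15 ≈ -0.066667)
F*j(-40, X) = -1/15*(-51) = 17/5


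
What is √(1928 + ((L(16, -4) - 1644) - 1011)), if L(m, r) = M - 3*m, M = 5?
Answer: I*√770 ≈ 27.749*I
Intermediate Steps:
L(m, r) = 5 - 3*m
√(1928 + ((L(16, -4) - 1644) - 1011)) = √(1928 + (((5 - 3*16) - 1644) - 1011)) = √(1928 + (((5 - 48) - 1644) - 1011)) = √(1928 + ((-43 - 1644) - 1011)) = √(1928 + (-1687 - 1011)) = √(1928 - 2698) = √(-770) = I*√770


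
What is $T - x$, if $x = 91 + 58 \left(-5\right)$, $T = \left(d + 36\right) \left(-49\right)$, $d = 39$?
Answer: $-3476$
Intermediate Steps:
$T = -3675$ ($T = \left(39 + 36\right) \left(-49\right) = 75 \left(-49\right) = -3675$)
$x = -199$ ($x = 91 - 290 = -199$)
$T - x = -3675 - -199 = -3675 + 199 = -3476$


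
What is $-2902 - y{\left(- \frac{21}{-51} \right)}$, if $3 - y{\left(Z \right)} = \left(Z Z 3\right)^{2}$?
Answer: $- \frac{242606896}{83521} \approx -2904.7$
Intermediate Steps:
$y{\left(Z \right)} = 3 - 9 Z^{4}$ ($y{\left(Z \right)} = 3 - \left(Z Z 3\right)^{2} = 3 - \left(Z^{2} \cdot 3\right)^{2} = 3 - \left(3 Z^{2}\right)^{2} = 3 - 9 Z^{4}$)
$-2902 - y{\left(- \frac{21}{-51} \right)} = -2902 - \left(3 - 9 \left(- \frac{21}{-51}\right)^{4}\right) = -2902 - \left(3 - 9 \left(\left(-21\right) \left(- \frac{1}{51}\right)\right)^{4}\right) = -2902 - \left(3 - 9 \left(\frac{7}{17}\right)^{4}\right) = -2902 - \left(3 - \frac{21609}{83521}\right) = -2902 - \frac{228954}{83521} = - \frac{242606896}{83521}$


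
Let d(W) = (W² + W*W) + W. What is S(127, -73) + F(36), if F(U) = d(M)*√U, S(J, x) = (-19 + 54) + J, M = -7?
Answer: 708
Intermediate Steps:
d(W) = W + 2*W² (d(W) = (W² + W²) + W = 2*W² + W = W + 2*W²)
S(J, x) = 35 + J
F(U) = 91*√U (F(U) = (-7*(1 + 2*(-7)))*√U = (-7*(1 - 14))*√U = (-7*(-13))*√U = 91*√U)
S(127, -73) + F(36) = (35 + 127) + 91*√36 = 162 + 91*6 = 162 + 546 = 708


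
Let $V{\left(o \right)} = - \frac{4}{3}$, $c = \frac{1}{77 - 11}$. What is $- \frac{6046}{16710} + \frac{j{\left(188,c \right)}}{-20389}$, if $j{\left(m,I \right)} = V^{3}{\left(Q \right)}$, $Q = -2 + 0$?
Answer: $- \frac{554545283}{1533150855} \approx -0.3617$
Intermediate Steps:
$Q = -2$
$c = \frac{1}{66} \approx 0.015152$
$V{\left(o \right)} = - \frac{4}{3}$ ($V{\left(o \right)} = \left(-4\right) \frac{1}{3} = - \frac{4}{3}$)
$j{\left(m,I \right)} = - \frac{64}{27}$ ($j{\left(m,I \right)} = \left(- \frac{4}{3}\right)^{3} = - \frac{64}{27}$)
$- \frac{6046}{16710} + \frac{j{\left(188,c \right)}}{-20389} = - \frac{6046}{16710} - \frac{64}{27 \left(-20389\right)} = \left(-6046\right) \frac{1}{16710} - - \frac{64}{550503} = - \frac{3023}{8355} + \frac{64}{550503} = - \frac{554545283}{1533150855}$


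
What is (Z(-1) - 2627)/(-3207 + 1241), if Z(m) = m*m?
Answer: 1313/983 ≈ 1.3357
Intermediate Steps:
Z(m) = m**2
(Z(-1) - 2627)/(-3207 + 1241) = ((-1)**2 - 2627)/(-3207 + 1241) = (1 - 2627)/(-1966) = -2626*(-1/1966) = 1313/983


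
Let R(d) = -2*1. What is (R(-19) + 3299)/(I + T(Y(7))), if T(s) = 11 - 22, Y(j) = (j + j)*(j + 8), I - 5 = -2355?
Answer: -1099/787 ≈ -1.3964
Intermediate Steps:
I = -2350 (I = 5 - 2355 = -2350)
R(d) = -2
Y(j) = 2*j*(8 + j) (Y(j) = (2*j)*(8 + j) = 2*j*(8 + j))
T(s) = -11
(R(-19) + 3299)/(I + T(Y(7))) = (-2 + 3299)/(-2350 - 11) = 3297/(-2361) = 3297*(-1/2361) = -1099/787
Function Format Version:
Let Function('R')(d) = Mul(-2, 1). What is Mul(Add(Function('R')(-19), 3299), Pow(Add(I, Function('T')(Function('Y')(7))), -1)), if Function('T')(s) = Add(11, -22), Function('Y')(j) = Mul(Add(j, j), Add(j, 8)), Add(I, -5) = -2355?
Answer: Rational(-1099, 787) ≈ -1.3964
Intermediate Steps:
I = -2350 (I = Add(5, -2355) = -2350)
Function('R')(d) = -2
Function('Y')(j) = Mul(2, j, Add(8, j)) (Function('Y')(j) = Mul(Mul(2, j), Add(8, j)) = Mul(2, j, Add(8, j)))
Function('T')(s) = -11
Mul(Add(Function('R')(-19), 3299), Pow(Add(I, Function('T')(Function('Y')(7))), -1)) = Mul(Add(-2, 3299), Pow(Add(-2350, -11), -1)) = Mul(3297, Pow(-2361, -1)) = Mul(3297, Rational(-1, 2361)) = Rational(-1099, 787)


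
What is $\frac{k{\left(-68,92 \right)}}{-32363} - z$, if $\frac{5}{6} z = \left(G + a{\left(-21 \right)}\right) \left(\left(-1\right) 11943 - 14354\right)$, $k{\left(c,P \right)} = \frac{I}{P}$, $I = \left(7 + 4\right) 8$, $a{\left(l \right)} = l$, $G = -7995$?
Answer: $- \frac{941438109326798}{3721745} \approx -2.5296 \cdot 10^{8}$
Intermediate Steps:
$I = 88$ ($I = 11 \cdot 8 = 88$)
$k{\left(c,P \right)} = \frac{88}{P}$
$z = \frac{1264780512}{5}$ ($z = \frac{6 \left(-7995 - 21\right) \left(\left(-1\right) 11943 - 14354\right)}{5} = \frac{6 \left(- 8016 \left(-11943 - 14354\right)\right)}{5} = \frac{6 \left(\left(-8016\right) \left(-26297\right)\right)}{5} = \frac{6}{5} \cdot 210796752 = \frac{1264780512}{5} \approx 2.5296 \cdot 10^{8}$)
$\frac{k{\left(-68,92 \right)}}{-32363} - z = \frac{88 \cdot \frac{1}{92}}{-32363} - \frac{1264780512}{5} = 88 \cdot \frac{1}{92} \left(- \frac{1}{32363}\right) - \frac{1264780512}{5} = \frac{22}{23} \left(- \frac{1}{32363}\right) - \frac{1264780512}{5} = - \frac{22}{744349} - \frac{1264780512}{5} = - \frac{941438109326798}{3721745}$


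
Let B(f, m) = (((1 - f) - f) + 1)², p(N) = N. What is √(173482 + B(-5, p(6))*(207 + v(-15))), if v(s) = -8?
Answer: √202138 ≈ 449.60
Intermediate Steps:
B(f, m) = (2 - 2*f)² (B(f, m) = ((1 - 2*f) + 1)² = (2 - 2*f)²)
√(173482 + B(-5, p(6))*(207 + v(-15))) = √(173482 + (4*(-1 - 5)²)*(207 - 8)) = √(173482 + (4*(-6)²)*199) = √(173482 + (4*36)*199) = √(173482 + 144*199) = √(173482 + 28656) = √202138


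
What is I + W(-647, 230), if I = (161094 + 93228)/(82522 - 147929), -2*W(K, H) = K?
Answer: 41809685/130814 ≈ 319.61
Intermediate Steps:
W(K, H) = -K/2
I = -254322/65407 (I = 254322/(-65407) = 254322*(-1/65407) = -254322/65407 ≈ -3.8883)
I + W(-647, 230) = -254322/65407 - ½*(-647) = -254322/65407 + 647/2 = 41809685/130814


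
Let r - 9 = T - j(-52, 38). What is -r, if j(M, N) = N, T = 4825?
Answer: -4796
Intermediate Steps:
r = 4796 (r = 9 + (4825 - 1*38) = 9 + (4825 - 38) = 9 + 4787 = 4796)
-r = -1*4796 = -4796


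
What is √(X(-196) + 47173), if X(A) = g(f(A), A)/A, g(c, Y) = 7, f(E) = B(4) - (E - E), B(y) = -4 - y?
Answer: √9245901/14 ≈ 217.19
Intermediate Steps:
f(E) = -8 (f(E) = (-4 - 1*4) - (E - E) = (-4 - 4) - 1*0 = -8 + 0 = -8)
X(A) = 7/A
√(X(-196) + 47173) = √(7/(-196) + 47173) = √(7*(-1/196) + 47173) = √(-1/28 + 47173) = √(1320843/28) = √9245901/14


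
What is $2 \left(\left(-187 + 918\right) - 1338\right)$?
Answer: $-1214$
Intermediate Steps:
$2 \left(\left(-187 + 918\right) - 1338\right) = 2 \left(731 - 1338\right) = 2 \left(-607\right) = -1214$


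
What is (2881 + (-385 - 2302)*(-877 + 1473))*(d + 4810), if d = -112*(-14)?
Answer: -10195685838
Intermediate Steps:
d = 1568
(2881 + (-385 - 2302)*(-877 + 1473))*(d + 4810) = (2881 + (-385 - 2302)*(-877 + 1473))*(1568 + 4810) = (2881 - 2687*596)*6378 = (2881 - 1601452)*6378 = -1598571*6378 = -10195685838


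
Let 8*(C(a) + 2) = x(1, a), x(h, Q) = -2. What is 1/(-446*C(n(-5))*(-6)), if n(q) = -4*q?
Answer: -1/6021 ≈ -0.00016609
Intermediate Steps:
C(a) = -9/4 (C(a) = -2 + (1/8)*(-2) = -2 - 1/4 = -9/4)
1/(-446*C(n(-5))*(-6)) = 1/(-(-2007)*(-6)/2) = 1/(-446*27/2) = 1/(-6021) = -1/6021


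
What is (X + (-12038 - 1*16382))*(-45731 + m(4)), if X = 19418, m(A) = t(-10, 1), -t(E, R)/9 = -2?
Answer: 411508426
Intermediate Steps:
t(E, R) = 18 (t(E, R) = -9*(-2) = 18)
m(A) = 18
(X + (-12038 - 1*16382))*(-45731 + m(4)) = (19418 + (-12038 - 1*16382))*(-45731 + 18) = (19418 + (-12038 - 16382))*(-45713) = (19418 - 28420)*(-45713) = -9002*(-45713) = 411508426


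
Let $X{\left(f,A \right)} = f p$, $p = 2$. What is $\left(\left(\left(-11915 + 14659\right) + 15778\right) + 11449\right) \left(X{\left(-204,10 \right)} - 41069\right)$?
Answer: $-1243107167$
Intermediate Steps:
$X{\left(f,A \right)} = 2 f$ ($X{\left(f,A \right)} = f 2 = 2 f$)
$\left(\left(\left(-11915 + 14659\right) + 15778\right) + 11449\right) \left(X{\left(-204,10 \right)} - 41069\right) = \left(\left(\left(-11915 + 14659\right) + 15778\right) + 11449\right) \left(2 \left(-204\right) - 41069\right) = \left(\left(2744 + 15778\right) + 11449\right) \left(-408 - 41069\right) = \left(18522 + 11449\right) \left(-41477\right) = 29971 \left(-41477\right) = -1243107167$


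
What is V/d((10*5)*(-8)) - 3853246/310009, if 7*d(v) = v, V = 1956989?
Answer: -4248330718707/124003600 ≈ -34260.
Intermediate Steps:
d(v) = v/7
V/d((10*5)*(-8)) - 3853246/310009 = 1956989/((((10*5)*(-8))/7)) - 3853246/310009 = 1956989/(((50*(-8))/7)) - 3853246*1/310009 = 1956989/(((1/7)*(-400))) - 3853246/310009 = 1956989/(-400/7) - 3853246/310009 = 1956989*(-7/400) - 3853246/310009 = -13698923/400 - 3853246/310009 = -4248330718707/124003600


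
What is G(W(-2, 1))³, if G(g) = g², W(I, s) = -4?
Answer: 4096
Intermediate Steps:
G(W(-2, 1))³ = ((-4)²)³ = 16³ = 4096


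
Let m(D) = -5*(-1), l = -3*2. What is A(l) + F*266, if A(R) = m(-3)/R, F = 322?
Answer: 513907/6 ≈ 85651.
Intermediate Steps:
l = -6
m(D) = 5
A(R) = 5/R
A(l) + F*266 = 5/(-6) + 322*266 = 5*(-1/6) + 85652 = -5/6 + 85652 = 513907/6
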